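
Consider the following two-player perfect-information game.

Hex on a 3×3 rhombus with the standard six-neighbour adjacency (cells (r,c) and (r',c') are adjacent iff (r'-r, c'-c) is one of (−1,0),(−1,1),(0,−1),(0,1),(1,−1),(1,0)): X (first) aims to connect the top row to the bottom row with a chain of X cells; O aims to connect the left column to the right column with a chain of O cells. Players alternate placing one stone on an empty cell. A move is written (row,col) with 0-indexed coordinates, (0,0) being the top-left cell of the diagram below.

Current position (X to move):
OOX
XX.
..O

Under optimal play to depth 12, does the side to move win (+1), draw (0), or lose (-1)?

[OOX/XX./..O] X move#1: (1,2):+1/OOX/XXX/..O*, (2,0):+1/OOX/XX./X.O, (2,1):+1/OOX/XX./.XO
[OOX/XXX/..O] O move#2: (2,0):-1/OOX/XXX/O.O*, (2,1):-1/OOX/XXX/.OO
[OOX/XXX/O.O] X move#3: (2,1):+1/OOX/XXX/OXO*
[OOX/XXX/OXO] end (terminal -1, O#4); searched OOX/XX./..O to 12

value(OOX/XX./..O, X) = +1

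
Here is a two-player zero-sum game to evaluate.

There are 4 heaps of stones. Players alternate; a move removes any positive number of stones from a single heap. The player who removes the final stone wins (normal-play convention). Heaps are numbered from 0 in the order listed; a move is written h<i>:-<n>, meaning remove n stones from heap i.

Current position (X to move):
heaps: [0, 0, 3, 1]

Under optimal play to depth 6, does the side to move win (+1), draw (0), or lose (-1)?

value((0,0,3,1), X) = +1

ply 1, X at (0,0,3,1) | h2:-1=-1→(0,0,2,1); h2:-2=+1→(0,0,1,1)*; h2:-3=-1→(0,0,0,1); h3:-1=-1→(0,0,3,0)
ply 2, O at (0,0,1,1) | h2:-1=-1→(0,0,0,1)*; h3:-1=-1→(0,0,1,0)
ply 3, X at (0,0,0,1) | h3:-1=+1→(0,0,0,0)*
ply 4: (0,0,0,0) is terminal -1 (O); from (0,0,3,1) depth 6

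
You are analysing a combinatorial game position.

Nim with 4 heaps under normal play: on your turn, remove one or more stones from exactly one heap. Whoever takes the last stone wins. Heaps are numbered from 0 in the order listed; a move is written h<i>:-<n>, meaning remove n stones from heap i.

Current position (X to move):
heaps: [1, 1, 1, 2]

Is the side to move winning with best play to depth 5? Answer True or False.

X winning at [(1,1,1,2)]: True

p1 X@[(1,1,1,2)]: h0:-1[(0,1,1,2)]-1 h1:-1[(1,0,1,2)]-1 h2:-1[(1,1,0,2)]-1 h3:-1[(1,1,1,1)]+1* h3:-2[(1,1,1,0)]-1
p2 O@[(1,1,1,1)]: h0:-1[(0,1,1,1)]-1* h1:-1[(1,0,1,1)]-1 h2:-1[(1,1,0,1)]-1 h3:-1[(1,1,1,0)]-1
p3 X@[(0,1,1,1)]: h1:-1[(0,0,1,1)]+1* h2:-1[(0,1,0,1)]+1 h3:-1[(0,1,1,0)]+1
p4 O@[(0,0,1,1)]: h2:-1[(0,0,0,1)]-1* h3:-1[(0,0,1,0)]-1
p5 X@[(0,0,0,1)]: h3:-1[(0,0,0,0)]+1*
p6 O@[(0,0,0,0)] terminal -1; root [(1,1,1,2)] d5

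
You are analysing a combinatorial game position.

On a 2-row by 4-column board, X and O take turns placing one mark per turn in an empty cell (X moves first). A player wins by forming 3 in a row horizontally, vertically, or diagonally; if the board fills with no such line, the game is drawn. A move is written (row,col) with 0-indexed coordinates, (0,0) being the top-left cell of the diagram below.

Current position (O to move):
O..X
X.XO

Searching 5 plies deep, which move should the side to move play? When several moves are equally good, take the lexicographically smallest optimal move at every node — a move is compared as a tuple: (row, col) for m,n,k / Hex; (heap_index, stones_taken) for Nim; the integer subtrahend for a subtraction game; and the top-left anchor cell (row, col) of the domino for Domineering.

ply 1, O at O..X/X.XO | (0,1)=-1→OO.X/X.XO; (0,2)=-1→O.OX/X.XO; (1,1)=+0→O..X/XOXO*
ply 2, X at O..X/XOXO | (0,1)=+0→OX.X/XOXO*; (0,2)=+0→O.XX/XOXO
ply 3, O at OX.X/XOXO | (0,2)=+0→OXOX/XOXO*
ply 4: OXOX/XOXO is terminal +0 (X); from O..X/X.XO depth 5

O's best at [O..X/X.XO]: (1,1)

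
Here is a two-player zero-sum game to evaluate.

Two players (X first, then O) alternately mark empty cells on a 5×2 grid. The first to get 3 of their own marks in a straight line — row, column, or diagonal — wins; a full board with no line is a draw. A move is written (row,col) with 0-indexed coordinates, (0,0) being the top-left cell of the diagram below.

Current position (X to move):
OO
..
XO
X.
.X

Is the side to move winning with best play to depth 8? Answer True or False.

X winning at [OO/../XO/X./.X]: True

p1 X@[OO/../XO/X./.X]: (1,0)[OO/X./XO/X./.X]+1* (1,1)[OO/.X/XO/X./.X]+1 (3,1)[OO/../XO/XX/.X]-1 (4,0)[OO/../XO/X./XX]+1
p2 O@[OO/X./XO/X./.X] terminal -1; root [OO/../XO/X./.X] d8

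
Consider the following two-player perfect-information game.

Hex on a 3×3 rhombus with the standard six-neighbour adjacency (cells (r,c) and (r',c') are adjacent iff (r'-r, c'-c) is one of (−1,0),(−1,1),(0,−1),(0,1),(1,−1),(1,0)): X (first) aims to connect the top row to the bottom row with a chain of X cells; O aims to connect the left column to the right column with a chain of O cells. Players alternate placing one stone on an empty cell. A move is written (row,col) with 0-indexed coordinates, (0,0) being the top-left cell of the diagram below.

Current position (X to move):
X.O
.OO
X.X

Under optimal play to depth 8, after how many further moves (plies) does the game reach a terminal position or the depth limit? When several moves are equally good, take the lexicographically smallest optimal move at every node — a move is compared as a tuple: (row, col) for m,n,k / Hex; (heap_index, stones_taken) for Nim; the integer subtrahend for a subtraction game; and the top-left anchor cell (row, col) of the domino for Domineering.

PV length from [X.O/.OO/X.X]: 1 ply

p1 X@[X.O/.OO/X.X]: (0,1)[XXO/.OO/X.X]-1 (1,0)[X.O/XOO/X.X]+1* (2,1)[X.O/.OO/XXX]-1
p2 O@[X.O/XOO/X.X] terminal -1; root [X.O/.OO/X.X] d8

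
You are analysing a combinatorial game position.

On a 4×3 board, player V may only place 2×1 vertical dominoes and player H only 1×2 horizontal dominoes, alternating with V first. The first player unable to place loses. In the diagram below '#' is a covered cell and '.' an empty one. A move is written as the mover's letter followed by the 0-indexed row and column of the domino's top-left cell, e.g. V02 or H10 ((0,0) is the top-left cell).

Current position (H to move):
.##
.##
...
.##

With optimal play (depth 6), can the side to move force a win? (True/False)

ply 1, H at .##/.##/.../.## | H20=-1→.##/.##/##./.##*; H21=-1→.##/.##/.##/.##
ply 2, V at .##/.##/##./.## | V00=+1→###/###/##./.##*
ply 3: ###/###/##./.## is terminal -1 (H); from .##/.##/.../.## depth 6

H winning at [.##/.##/.../.##]: False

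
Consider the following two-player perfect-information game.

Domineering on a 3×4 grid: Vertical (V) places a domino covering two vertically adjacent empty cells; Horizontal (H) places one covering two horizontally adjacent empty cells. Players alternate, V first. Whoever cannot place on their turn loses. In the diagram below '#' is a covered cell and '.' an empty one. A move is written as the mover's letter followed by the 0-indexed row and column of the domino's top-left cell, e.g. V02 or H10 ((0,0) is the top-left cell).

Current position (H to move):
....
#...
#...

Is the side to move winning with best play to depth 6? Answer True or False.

H winning at [..../#.../#...]: True

p1 H@[..../#.../#...]: H00[##../#.../#...]-1 H01[.##./#.../#...]-1 H02[..##/#.../#...]-1 H11[..../###./#...]+1* H12[..../#.##/#...]+1 H21[..../#.../###.]-1 H22[..../#.../#.##]-1
p2 V@[..../###./#...]: V03[...#/####/#...]-1* V13[..../####/#..#]-1
p3 H@[...#/####/#...]: H00[##.#/####/#...]+1* H01[.###/####/#...]+1 H21[...#/####/###.]+1 H22[...#/####/#.##]+1
p4 V@[##.#/####/#...] terminal -1; root [..../#.../#...] d6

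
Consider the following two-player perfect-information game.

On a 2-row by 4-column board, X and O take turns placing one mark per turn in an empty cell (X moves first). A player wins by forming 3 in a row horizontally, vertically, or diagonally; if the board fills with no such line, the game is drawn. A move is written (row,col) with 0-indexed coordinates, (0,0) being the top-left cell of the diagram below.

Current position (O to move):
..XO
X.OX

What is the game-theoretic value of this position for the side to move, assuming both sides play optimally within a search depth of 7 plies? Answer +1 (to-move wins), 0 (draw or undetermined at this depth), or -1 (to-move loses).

ply 1, O at ..XO/X.OX | (0,0)=+0→O.XO/X.OX*; (0,1)=+0→.OXO/X.OX; (1,1)=+0→..XO/XOOX
ply 2, X at O.XO/X.OX | (0,1)=+0→OXXO/X.OX*; (1,1)=+0→O.XO/XXOX
ply 3, O at OXXO/X.OX | (1,1)=+0→OXXO/XOOX*
ply 4: OXXO/XOOX is terminal +0 (X); from ..XO/X.OX depth 7

value(..XO/X.OX, O) = 0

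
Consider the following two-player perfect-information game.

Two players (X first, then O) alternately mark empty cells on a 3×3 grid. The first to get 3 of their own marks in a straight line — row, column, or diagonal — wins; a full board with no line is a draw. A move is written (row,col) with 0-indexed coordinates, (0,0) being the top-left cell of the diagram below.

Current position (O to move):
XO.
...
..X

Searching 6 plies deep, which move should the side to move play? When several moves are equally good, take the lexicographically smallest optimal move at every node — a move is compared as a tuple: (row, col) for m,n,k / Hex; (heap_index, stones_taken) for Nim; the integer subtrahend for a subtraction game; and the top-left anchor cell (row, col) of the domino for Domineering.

p1 O@[XO./.../..X]: (0,2)[XOO/.../..X]-1 (1,0)[XO./O../..X]-1 (1,1)[XO./.O./..X]+0* (1,2)[XO./..O/..X]-1 (2,0)[XO./.../O.X]-1 (2,1)[XO./.../.OX]-1
p2 X@[XO./.O./..X]: (0,2)[XOX/.O./..X]-1 (1,0)[XO./XO./..X]-1 (1,2)[XO./.OX/..X]-1 (2,0)[XO./.O./X.X]-1 (2,1)[XO./.O./.XX]+0*
p3 O@[XO./.O./.XX]: (0,2)[XOO/.O./.XX]-1 (1,0)[XO./OO./.XX]-1 (1,2)[XO./.OO/.XX]-1 (2,0)[XO./.O./OXX]+0*
p4 X@[XO./.O./OXX]: (0,2)[XOX/.O./OXX]+0* (1,0)[XO./XO./OXX]-1 (1,2)[XO./.OX/OXX]-1
p5 O@[XOX/.O./OXX]: (1,0)[XOX/OO./OXX]-1 (1,2)[XOX/.OO/OXX]+0*
p6 X@[XOX/.OO/OXX]: (1,0)[XOX/XOO/OXX]+0*
p7 O@[XOX/XOO/OXX] terminal +0; root [XO./.../..X] d6

O's best at [XO./.../..X]: (1,1)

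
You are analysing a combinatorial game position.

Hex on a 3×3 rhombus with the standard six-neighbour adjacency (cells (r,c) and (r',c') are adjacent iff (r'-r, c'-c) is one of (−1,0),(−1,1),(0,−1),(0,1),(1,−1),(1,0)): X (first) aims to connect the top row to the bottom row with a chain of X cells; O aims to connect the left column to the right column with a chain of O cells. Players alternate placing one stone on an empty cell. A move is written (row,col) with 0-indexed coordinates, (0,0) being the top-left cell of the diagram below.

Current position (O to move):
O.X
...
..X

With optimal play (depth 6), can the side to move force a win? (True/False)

p1 O@[O.X/.../..X]: (0,1)[OOX/.../..X]-1* (1,0)[O.X/O../..X]-1 (1,1)[O.X/.O./..X]-1 (1,2)[O.X/..O/..X]-1 (2,0)[O.X/.../O.X]-1 (2,1)[O.X/.../.OX]-1
p2 X@[OOX/.../..X]: (1,0)[OOX/X../..X]+1* (1,1)[OOX/.X./..X]+1 (1,2)[OOX/..X/..X]+1 (2,0)[OOX/.../X.X]+1 (2,1)[OOX/.../.XX]+1
p3 O@[OOX/X../..X]: (1,1)[OOX/XO./..X]-1* (1,2)[OOX/X.O/..X]-1 (2,0)[OOX/X../O.X]-1 (2,1)[OOX/X../.OX]-1
p4 X@[OOX/XO./..X]: (1,2)[OOX/XOX/..X]+1* (2,0)[OOX/XO./X.X]-1 (2,1)[OOX/XO./.XX]-1
p5 O@[OOX/XOX/..X] terminal -1; root [O.X/.../..X] d6

O winning at [O.X/.../..X]: False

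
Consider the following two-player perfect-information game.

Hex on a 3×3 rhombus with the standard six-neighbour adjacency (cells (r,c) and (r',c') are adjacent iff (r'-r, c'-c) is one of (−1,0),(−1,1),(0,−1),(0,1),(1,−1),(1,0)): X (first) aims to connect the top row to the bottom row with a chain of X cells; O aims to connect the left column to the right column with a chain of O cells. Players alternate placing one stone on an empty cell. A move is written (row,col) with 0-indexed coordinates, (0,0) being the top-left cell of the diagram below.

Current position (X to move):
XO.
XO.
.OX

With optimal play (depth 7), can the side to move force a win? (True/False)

X winning at [XO./XO./.OX]: True

[XO./XO./.OX] X move#1: (0,2):+1/XOX/XO./.OX*, (1,2):+1/XO./XOX/.OX, (2,0):+1/XO./XO./XOX
[XOX/XO./.OX] O move#2: (1,2):-1/XOX/XOO/.OX*, (2,0):-1/XOX/XO./OOX
[XOX/XOO/.OX] X move#3: (2,0):+1/XOX/XOO/XOX*
[XOX/XOO/XOX] end (terminal -1, O#4); searched XO./XO./.OX to 7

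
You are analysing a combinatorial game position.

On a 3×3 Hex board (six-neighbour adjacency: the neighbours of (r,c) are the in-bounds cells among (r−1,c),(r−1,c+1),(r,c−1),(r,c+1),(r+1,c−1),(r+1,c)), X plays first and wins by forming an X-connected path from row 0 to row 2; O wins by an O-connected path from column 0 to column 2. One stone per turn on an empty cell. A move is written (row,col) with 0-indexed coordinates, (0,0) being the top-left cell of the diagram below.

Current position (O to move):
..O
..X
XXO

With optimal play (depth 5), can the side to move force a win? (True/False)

O winning at [..O/..X/XXO]: True

[..O/..X/XXO] O move#1: (0,0):-1/O.O/..X/XXO, (0,1):+1/.OO/..X/XXO*, (1,0):+1/..O/O.X/XXO, (1,1):-1/..O/.OX/XXO
[.OO/..X/XXO] X move#2: (0,0):-1/XOO/..X/XXO*, (1,0):-1/.OO/X.X/XXO, (1,1):-1/.OO/.XX/XXO
[XOO/..X/XXO] O move#3: (1,0):+1/XOO/O.X/XXO*, (1,1):-1/XOO/.OX/XXO
[XOO/O.X/XXO] end (terminal -1, X#4); searched ..O/..X/XXO to 5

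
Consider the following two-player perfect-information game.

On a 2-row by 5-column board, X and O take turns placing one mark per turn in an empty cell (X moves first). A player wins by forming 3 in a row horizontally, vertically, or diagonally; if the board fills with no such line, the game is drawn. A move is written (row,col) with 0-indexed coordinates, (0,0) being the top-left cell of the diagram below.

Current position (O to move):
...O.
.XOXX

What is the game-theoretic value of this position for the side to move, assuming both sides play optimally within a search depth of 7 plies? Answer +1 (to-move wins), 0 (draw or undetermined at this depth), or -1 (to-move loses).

value(...O./.XOXX, O) = +1

[...O./.XOXX] O move#1: (0,0):+0/O..O./.XOXX, (0,1):+0/.O.O./.XOXX, (0,2):+1/..OO./.XOXX*, (0,4):+0/...OO/.XOXX, (1,0):+0/...O./OXOXX
[..OO./.XOXX] X move#2: (0,0):-1/X.OO./.XOXX*, (0,1):-1/.XOO./.XOXX, (0,4):-1/..OOX/.XOXX, (1,0):-1/..OO./XXOXX
[X.OO./.XOXX] O move#3: (0,1):+1/XOOO./.XOXX*, (0,4):+1/X.OOO/.XOXX, (1,0):+1/X.OO./OXOXX
[XOOO./.XOXX] end (terminal -1, X#4); searched ...O./.XOXX to 7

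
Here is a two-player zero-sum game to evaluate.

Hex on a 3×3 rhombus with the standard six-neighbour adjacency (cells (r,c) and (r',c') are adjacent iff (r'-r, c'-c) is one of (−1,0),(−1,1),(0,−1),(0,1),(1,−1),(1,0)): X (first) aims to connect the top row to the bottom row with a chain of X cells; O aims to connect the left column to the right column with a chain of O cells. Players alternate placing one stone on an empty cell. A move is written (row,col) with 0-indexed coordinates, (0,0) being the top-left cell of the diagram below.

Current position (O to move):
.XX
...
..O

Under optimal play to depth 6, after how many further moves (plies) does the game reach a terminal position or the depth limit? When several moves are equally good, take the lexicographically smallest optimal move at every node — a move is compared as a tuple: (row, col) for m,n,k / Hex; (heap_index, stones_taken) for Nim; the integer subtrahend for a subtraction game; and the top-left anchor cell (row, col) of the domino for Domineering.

PV length from [.XX/.../..O]: 5 plies

[.XX/.../..O] O move#1: (0,0):-1/OXX/.../..O, (1,0):-1/.XX/O../..O, (1,1):+1/.XX/.O./..O*, (1,2):-1/.XX/..O/..O, (2,0):-1/.XX/.../O.O, (2,1):-1/.XX/.../.OO
[.XX/.O./..O] X move#2: (0,0):-1/XXX/.O./..O*, (1,0):-1/.XX/XO./..O, (1,2):-1/.XX/.OX/..O, (2,0):-1/.XX/.O./X.O, (2,1):-1/.XX/.O./.XO
[XXX/.O./..O] O move#3: (1,0):+1/XXX/OO./..O*, (1,2):+1/XXX/.OO/..O, (2,0):+1/XXX/.O./O.O, (2,1):+1/XXX/.O./.OO
[XXX/OO./..O] X move#4: (1,2):-1/XXX/OOX/..O*, (2,0):-1/XXX/OO./X.O, (2,1):-1/XXX/OO./.XO
[XXX/OOX/..O] O move#5: (2,0):-1/XXX/OOX/O.O, (2,1):+1/XXX/OOX/.OO*
[XXX/OOX/.OO] end (terminal -1, X#6); searched .XX/.../..O to 6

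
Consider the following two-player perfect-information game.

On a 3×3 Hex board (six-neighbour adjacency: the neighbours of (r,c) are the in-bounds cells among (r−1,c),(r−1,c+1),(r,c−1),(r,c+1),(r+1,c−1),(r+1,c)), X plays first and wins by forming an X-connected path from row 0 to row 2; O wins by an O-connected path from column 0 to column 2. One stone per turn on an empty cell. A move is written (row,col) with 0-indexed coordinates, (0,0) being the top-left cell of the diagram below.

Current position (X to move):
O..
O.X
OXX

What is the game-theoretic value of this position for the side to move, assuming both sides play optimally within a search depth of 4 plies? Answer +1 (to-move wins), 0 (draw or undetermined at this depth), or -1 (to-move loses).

p1 X@[O../O.X/OXX]: (0,1)[OX./O.X/OXX]+1* (0,2)[O.X/O.X/OXX]+1 (1,1)[O../OXX/OXX]+1
p2 O@[OX./O.X/OXX]: (0,2)[OXO/O.X/OXX]-1* (1,1)[OX./OOX/OXX]-1
p3 X@[OXO/O.X/OXX]: (1,1)[OXO/OXX/OXX]+1*
p4 O@[OXO/OXX/OXX] terminal -1; root [O../O.X/OXX] d4

value(O../O.X/OXX, X) = +1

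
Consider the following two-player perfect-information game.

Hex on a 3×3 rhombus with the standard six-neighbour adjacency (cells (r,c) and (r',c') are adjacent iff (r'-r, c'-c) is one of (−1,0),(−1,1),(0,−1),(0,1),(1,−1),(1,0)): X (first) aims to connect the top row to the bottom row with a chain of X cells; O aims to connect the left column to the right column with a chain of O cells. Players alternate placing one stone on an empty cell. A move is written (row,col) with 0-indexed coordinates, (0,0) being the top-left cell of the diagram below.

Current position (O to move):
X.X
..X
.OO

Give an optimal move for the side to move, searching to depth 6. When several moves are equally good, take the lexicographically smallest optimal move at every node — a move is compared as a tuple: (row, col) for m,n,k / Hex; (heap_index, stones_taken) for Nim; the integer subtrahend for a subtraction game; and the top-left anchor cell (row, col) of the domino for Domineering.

ply 1, O at X.X/..X/.OO | (0,1)=-1→XOX/..X/.OO; (1,0)=+1→X.X/O.X/.OO*; (1,1)=+1→X.X/.OX/.OO; (2,0)=+1→X.X/..X/OOO
ply 2, X at X.X/O.X/.OO | (0,1)=-1→XXX/O.X/.OO*; (1,1)=-1→X.X/OXX/.OO; (2,0)=-1→X.X/O.X/XOO
ply 3, O at XXX/O.X/.OO | (1,1)=+1→XXX/OOX/.OO*; (2,0)=+1→XXX/O.X/OOO
ply 4: XXX/OOX/.OO is terminal -1 (X); from X.X/..X/.OO depth 6

O's best at [X.X/..X/.OO]: (1,0)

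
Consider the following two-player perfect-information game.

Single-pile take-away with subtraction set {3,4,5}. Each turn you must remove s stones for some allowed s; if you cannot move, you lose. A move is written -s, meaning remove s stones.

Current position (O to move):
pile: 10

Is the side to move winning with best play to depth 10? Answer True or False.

[10] O move#1: -3:-1/7*, -4:-1/6, -5:-1/5
[7] X move#2: -3:-1/4, -4:-1/3, -5:+1/2*
[2] end (terminal -1, O#3); searched 10 to 10

O winning at [10]: False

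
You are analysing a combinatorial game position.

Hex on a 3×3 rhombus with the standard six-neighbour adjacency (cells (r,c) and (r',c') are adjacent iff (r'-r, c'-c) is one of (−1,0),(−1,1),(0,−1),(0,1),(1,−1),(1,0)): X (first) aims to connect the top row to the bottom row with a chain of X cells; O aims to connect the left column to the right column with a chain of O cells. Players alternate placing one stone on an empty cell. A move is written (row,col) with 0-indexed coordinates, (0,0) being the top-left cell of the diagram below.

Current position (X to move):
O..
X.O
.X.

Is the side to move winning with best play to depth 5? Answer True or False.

X winning at [O../X.O/.X.]: True

ply 1, X at O../X.O/.X. | (0,1)=+1→OX./X.O/.X.*; (0,2)=-1→O.X/X.O/.X.; (1,1)=+1→O../XXO/.X.; (2,0)=-1→O../X.O/XX.; (2,2)=-1→O../X.O/.XX
ply 2, O at OX./X.O/.X. | (0,2)=-1→OXO/X.O/.X.*; (1,1)=-1→OX./XOO/.X.; (2,0)=-1→OX./X.O/OX.; (2,2)=-1→OX./X.O/.XO
ply 3, X at OXO/X.O/.X. | (1,1)=+1→OXO/XXO/.X.*; (2,0)=+1→OXO/X.O/XX.; (2,2)=+1→OXO/X.O/.XX
ply 4: OXO/XXO/.X. is terminal -1 (O); from O../X.O/.X. depth 5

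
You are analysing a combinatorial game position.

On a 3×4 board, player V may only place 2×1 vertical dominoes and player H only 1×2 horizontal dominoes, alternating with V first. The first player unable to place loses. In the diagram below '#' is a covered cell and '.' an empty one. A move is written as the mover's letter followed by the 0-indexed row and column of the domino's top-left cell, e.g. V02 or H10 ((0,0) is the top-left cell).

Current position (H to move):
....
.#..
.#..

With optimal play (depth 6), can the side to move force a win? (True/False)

p1 H@[..../.#../.#..]: H00[##../.#../.#..]-1 H01[.##./.#../.#..]-1 H02[..##/.#../.#..]-1 H12[..../.###/.#..]+1* H22[..../.#../.###]-1
p2 V@[..../.###/.#..]: V00[#.../####/.#..]-1* V10[..../####/##..]-1
p3 H@[#.../####/.#..]: H01[###./####/.#..]+1* H02[#.##/####/.#..]+1 H22[#.../####/.###]+1
p4 V@[###./####/.#..] terminal -1; root [..../.#../.#..] d6

H winning at [..../.#../.#..]: True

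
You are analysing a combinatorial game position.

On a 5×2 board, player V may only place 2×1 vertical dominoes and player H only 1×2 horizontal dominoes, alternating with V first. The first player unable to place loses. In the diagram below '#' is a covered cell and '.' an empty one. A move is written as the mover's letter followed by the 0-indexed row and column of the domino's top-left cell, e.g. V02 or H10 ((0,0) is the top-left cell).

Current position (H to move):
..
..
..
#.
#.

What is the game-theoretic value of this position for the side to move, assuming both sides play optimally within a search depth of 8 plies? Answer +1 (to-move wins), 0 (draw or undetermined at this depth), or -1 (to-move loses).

p1 H@[../../../#./#.]: H00[##/../../#./#.]-1 H10[../##/../#./#.]+1* H20[../../##/#./#.]-1
p2 V@[../##/../#./#.]: V21[../##/.#/##/#.]-1* V31[../##/../##/##]-1
p3 H@[../##/.#/##/#.]: H00[##/##/.#/##/#.]+1*
p4 V@[##/##/.#/##/#.] terminal -1; root [../../../#./#.] d8

value(../../../#./#., H) = +1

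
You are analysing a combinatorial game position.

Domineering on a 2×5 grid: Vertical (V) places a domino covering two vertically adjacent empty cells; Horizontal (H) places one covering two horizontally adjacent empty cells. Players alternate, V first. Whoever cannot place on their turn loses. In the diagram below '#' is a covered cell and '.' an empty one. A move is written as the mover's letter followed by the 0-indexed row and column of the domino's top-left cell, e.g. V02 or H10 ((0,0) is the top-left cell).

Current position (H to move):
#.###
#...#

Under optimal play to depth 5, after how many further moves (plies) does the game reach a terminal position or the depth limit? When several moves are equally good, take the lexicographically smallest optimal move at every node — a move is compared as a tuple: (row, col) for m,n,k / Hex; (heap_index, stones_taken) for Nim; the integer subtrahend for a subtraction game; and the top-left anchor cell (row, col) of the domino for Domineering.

PV length from [#.###/#...#]: 1 ply

p1 H@[#.###/#...#]: H11[#.###/###.#]+1* H12[#.###/#.###]-1
p2 V@[#.###/###.#] terminal -1; root [#.###/#...#] d5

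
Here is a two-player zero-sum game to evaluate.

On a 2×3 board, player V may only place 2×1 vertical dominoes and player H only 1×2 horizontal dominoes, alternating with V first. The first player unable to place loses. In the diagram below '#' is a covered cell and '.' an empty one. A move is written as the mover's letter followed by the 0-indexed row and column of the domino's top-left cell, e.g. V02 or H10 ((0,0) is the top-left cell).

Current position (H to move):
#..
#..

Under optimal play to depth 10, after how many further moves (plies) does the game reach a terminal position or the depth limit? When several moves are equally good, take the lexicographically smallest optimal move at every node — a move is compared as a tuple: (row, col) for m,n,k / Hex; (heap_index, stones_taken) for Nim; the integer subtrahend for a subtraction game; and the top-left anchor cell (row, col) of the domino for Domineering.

PV length from [#../#..]: 1 ply

[#../#..] H move#1: H01:+1/###/#..*, H11:+1/#../###
[###/#..] end (terminal -1, V#2); searched #../#.. to 10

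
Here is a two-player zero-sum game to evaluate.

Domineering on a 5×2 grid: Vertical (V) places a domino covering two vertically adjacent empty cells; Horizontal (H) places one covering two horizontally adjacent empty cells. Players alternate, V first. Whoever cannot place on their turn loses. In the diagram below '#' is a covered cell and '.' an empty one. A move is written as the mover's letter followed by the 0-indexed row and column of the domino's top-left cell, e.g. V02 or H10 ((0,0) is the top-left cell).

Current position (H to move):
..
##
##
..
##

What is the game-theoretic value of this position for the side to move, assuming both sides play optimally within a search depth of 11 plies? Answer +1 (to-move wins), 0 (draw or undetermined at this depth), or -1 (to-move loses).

p1 H@[../##/##/../##]: H00[##/##/##/../##]+1* H30[../##/##/##/##]+1
p2 V@[##/##/##/../##] terminal -1; root [../##/##/../##] d11

value(../##/##/../##, H) = +1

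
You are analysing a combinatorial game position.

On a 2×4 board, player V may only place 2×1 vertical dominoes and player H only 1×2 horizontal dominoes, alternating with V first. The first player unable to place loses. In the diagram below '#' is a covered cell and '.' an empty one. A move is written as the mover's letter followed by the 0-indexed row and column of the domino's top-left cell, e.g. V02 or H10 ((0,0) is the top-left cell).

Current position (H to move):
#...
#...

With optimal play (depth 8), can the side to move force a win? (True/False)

H winning at [#.../#...]: True

ply 1, H at #.../#... | H01=+1→###./#...*; H02=+1→#.##/#...; H11=+1→#.../###.; H12=+1→#.../#.##
ply 2, V at ###./#... | V03=-1→####/#..#*
ply 3, H at ####/#..# | H11=+1→####/####*
ply 4: ####/#### is terminal -1 (V); from #.../#... depth 8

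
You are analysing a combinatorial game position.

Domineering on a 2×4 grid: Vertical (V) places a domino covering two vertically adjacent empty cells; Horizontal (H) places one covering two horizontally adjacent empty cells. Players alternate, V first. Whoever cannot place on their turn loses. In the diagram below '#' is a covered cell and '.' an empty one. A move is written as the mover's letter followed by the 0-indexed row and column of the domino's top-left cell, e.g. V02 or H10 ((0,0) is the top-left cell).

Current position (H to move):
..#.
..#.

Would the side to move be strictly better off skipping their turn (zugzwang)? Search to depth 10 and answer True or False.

zugzwang(..#./..#., H) = False

p1 H@[..#./..#.]: H00[###./..#.]+1* H10[..#./###.]+1
p2 V@[###./..#.]: V03[####/..##]-1*
p3 H@[####/..##]: H10[####/####]+1*
p4 V@[####/####] terminal -1; root [..#./..#.] d10
suppose H passes — search the same position with V to move:
pass> p1 V@[..#./..#.]: V00[#.#./#.#.]+1* V01[.##./.##.]+1 V03[..##/..##]-1
pass> p2 H@[#.#./#.#.] terminal -1; root [..#./..#.] d10
for H: play +1, pass -1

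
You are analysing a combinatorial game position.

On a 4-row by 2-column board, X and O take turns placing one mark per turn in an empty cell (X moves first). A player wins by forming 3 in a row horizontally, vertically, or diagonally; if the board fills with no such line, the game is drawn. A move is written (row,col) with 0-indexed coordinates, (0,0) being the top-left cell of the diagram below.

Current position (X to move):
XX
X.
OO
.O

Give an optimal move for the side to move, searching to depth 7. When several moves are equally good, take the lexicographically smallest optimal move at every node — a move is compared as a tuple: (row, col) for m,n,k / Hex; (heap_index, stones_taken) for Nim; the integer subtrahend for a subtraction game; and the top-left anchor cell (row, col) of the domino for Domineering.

X's best at [XX/X./OO/.O]: (1,1)

p1 X@[XX/X./OO/.O]: (1,1)[XX/XX/OO/.O]+0* (3,0)[XX/X./OO/XO]-1
p2 O@[XX/XX/OO/.O]: (3,0)[XX/XX/OO/OO]+0*
p3 X@[XX/XX/OO/OO] terminal +0; root [XX/X./OO/.O] d7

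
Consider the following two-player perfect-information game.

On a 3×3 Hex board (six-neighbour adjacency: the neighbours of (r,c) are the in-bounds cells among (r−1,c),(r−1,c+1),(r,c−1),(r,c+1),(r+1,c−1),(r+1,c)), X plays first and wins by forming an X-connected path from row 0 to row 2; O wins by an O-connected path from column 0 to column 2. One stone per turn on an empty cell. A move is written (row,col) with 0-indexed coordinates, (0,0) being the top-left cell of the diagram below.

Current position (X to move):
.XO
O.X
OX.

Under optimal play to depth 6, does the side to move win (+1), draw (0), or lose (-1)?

[.XO/O.X/OX.] X move#1: (0,0):-1/XXO/O.X/OX., (1,1):+1/.XO/OXX/OX.*, (2,2):-1/.XO/O.X/OXX
[.XO/OXX/OX.] end (terminal -1, O#2); searched .XO/O.X/OX. to 6

value(.XO/O.X/OX., X) = +1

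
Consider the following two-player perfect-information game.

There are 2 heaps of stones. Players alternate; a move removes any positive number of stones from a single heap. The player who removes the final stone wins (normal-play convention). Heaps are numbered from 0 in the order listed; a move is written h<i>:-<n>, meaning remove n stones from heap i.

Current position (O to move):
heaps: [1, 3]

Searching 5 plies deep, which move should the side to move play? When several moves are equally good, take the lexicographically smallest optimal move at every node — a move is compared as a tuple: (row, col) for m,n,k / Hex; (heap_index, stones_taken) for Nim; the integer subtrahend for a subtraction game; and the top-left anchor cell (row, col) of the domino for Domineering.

O's best at [(1,3)]: h1:-2

[(1,3)] O move#1: h0:-1:-1/(0,3), h1:-1:-1/(1,2), h1:-2:+1/(1,1)*, h1:-3:-1/(1,0)
[(1,1)] X move#2: h0:-1:-1/(0,1)*, h1:-1:-1/(1,0)
[(0,1)] O move#3: h1:-1:+1/(0,0)*
[(0,0)] end (terminal -1, X#4); searched (1,3) to 5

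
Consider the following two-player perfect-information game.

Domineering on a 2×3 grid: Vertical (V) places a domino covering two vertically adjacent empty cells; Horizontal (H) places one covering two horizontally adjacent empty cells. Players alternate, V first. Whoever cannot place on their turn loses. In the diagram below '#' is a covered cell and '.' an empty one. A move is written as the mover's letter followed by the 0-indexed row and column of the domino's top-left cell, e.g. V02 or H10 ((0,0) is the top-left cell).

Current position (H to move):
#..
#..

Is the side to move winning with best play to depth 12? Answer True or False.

p1 H@[#../#..]: H01[###/#..]+1* H11[#../###]+1
p2 V@[###/#..] terminal -1; root [#../#..] d12

H winning at [#../#..]: True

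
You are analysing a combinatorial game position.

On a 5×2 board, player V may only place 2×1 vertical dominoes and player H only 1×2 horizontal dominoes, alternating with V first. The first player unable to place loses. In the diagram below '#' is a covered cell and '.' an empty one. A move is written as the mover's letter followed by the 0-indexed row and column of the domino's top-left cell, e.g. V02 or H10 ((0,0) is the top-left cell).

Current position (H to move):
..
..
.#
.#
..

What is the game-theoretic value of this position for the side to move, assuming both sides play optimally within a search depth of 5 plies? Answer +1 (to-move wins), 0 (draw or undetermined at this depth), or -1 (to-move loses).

ply 1, H at ../../.#/.#/.. | H00=+1→##/../.#/.#/..*; H10=+1→../##/.#/.#/..; H40=-1→../../.#/.#/##
ply 2, V at ##/../.#/.#/.. | V10=-1→##/#./##/.#/..*; V20=-1→##/../##/##/..; V30=-1→##/../.#/##/#.
ply 3, H at ##/#./##/.#/.. | H40=+1→##/#./##/.#/##*
ply 4: ##/#./##/.#/## is terminal -1 (V); from ../../.#/.#/.. depth 5

value(../../.#/.#/.., H) = +1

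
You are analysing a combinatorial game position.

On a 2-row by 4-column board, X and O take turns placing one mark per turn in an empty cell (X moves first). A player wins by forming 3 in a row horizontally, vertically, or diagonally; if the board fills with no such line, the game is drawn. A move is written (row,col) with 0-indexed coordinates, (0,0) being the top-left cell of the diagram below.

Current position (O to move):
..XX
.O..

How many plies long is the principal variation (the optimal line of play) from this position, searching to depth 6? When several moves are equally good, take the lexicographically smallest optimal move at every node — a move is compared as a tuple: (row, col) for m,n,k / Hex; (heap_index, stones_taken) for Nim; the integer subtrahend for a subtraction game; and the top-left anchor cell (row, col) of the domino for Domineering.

PV length from [..XX/.O..]: 5 plies

p1 O@[..XX/.O..]: (0,0)[O.XX/.O..]-1 (0,1)[.OXX/.O..]+0* (1,0)[..XX/OO..]-1 (1,2)[..XX/.OO.]-1 (1,3)[..XX/.O.O]-1
p2 X@[.OXX/.O..]: (0,0)[XOXX/.O..]-1 (1,0)[.OXX/XO..]+0* (1,2)[.OXX/.OX.]+0 (1,3)[.OXX/.O.X]+0
p3 O@[.OXX/XO..]: (0,0)[OOXX/XO..]+0* (1,2)[.OXX/XOO.]+0 (1,3)[.OXX/XO.O]+0
p4 X@[OOXX/XO..]: (1,2)[OOXX/XOX.]+0* (1,3)[OOXX/XO.X]+0
p5 O@[OOXX/XOX.]: (1,3)[OOXX/XOXO]+0*
p6 X@[OOXX/XOXO] terminal +0; root [..XX/.O..] d6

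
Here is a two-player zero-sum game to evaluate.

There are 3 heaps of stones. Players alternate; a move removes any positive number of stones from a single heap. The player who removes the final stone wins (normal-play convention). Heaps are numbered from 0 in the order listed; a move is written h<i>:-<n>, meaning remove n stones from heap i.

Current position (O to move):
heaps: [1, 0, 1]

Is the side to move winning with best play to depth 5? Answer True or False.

O winning at [(1,0,1)]: False

p1 O@[(1,0,1)]: h0:-1[(0,0,1)]-1* h2:-1[(1,0,0)]-1
p2 X@[(0,0,1)]: h2:-1[(0,0,0)]+1*
p3 O@[(0,0,0)] terminal -1; root [(1,0,1)] d5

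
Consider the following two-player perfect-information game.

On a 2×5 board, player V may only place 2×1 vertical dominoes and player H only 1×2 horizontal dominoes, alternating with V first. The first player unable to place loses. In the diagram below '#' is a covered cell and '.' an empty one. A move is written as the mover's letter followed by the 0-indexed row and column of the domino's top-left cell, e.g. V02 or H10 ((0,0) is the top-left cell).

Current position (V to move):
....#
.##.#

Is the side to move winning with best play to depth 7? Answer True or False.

V winning at [....#/.##.#]: False

ply 1, V at ....#/.##.# | V00=-1→#...#/###.#*; V03=-1→...##/.####
ply 2, H at #...#/###.# | H01=-1→###.#/###.#; H02=+1→#.###/###.#*
ply 3: #.###/###.# is terminal -1 (V); from ....#/.##.# depth 7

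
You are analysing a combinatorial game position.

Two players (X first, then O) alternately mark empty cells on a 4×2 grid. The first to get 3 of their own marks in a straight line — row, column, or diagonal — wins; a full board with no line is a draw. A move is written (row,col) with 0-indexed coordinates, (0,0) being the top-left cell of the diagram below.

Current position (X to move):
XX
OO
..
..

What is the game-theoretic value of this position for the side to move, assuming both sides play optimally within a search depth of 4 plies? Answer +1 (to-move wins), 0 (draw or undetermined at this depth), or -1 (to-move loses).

ply 1, X at XX/OO/../.. | (2,0)=+0→XX/OO/X./..*; (2,1)=+0→XX/OO/.X/..; (3,0)=+0→XX/OO/../X.; (3,1)=+0→XX/OO/../.X
ply 2, O at XX/OO/X./.. | (2,1)=+0→XX/OO/XO/..*; (3,0)=+0→XX/OO/X./O.; (3,1)=+0→XX/OO/X./.O
ply 3, X at XX/OO/XO/.. | (3,0)=-1→XX/OO/XO/X.; (3,1)=+0→XX/OO/XO/.X*
ply 4, O at XX/OO/XO/.X | (3,0)=+0→XX/OO/XO/OX*
ply 5: XX/OO/XO/OX is terminal +0 (X); from XX/OO/../.. depth 4

value(XX/OO/../.., X) = 0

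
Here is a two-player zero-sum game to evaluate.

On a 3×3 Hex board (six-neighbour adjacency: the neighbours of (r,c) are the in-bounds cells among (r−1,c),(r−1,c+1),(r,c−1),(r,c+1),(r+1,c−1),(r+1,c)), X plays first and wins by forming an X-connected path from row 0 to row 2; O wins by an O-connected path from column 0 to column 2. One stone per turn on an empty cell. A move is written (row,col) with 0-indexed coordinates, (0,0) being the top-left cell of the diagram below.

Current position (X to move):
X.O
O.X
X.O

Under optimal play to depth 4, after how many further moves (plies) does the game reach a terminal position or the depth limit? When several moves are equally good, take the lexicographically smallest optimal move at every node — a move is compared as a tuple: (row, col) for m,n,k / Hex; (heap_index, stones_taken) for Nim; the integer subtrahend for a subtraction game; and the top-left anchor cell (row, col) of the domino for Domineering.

ply 1, X at X.O/O.X/X.O | (0,1)=-1→XXO/O.X/X.O*; (1,1)=-1→X.O/OXX/X.O; (2,1)=-1→X.O/O.X/XXO
ply 2, O at XXO/O.X/X.O | (1,1)=+1→XXO/OOX/X.O*; (2,1)=-1→XXO/O.X/XOO
ply 3: XXO/OOX/X.O is terminal -1 (X); from X.O/O.X/X.O depth 4

PV length from [X.O/O.X/X.O]: 2 plies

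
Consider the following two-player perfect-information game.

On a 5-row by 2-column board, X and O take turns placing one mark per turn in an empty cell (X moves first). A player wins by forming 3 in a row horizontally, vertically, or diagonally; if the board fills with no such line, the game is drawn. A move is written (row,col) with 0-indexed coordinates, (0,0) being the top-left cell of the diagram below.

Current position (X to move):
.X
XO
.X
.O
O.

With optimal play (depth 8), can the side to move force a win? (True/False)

p1 X@[.X/XO/.X/.O/O.]: (0,0)[XX/XO/.X/.O/O.]+0 (2,0)[.X/XO/XX/.O/O.]+1* (3,0)[.X/XO/.X/XO/O.]+0 (4,1)[.X/XO/.X/.O/OX]+0
p2 O@[.X/XO/XX/.O/O.]: (0,0)[OX/XO/XX/.O/O.]-1* (3,0)[.X/XO/XX/OO/O.]-1 (4,1)[.X/XO/XX/.O/OO]-1
p3 X@[OX/XO/XX/.O/O.]: (3,0)[OX/XO/XX/XO/O.]+1* (4,1)[OX/XO/XX/.O/OX]+0
p4 O@[OX/XO/XX/XO/O.] terminal -1; root [.X/XO/.X/.O/O.] d8

X winning at [.X/XO/.X/.O/O.]: True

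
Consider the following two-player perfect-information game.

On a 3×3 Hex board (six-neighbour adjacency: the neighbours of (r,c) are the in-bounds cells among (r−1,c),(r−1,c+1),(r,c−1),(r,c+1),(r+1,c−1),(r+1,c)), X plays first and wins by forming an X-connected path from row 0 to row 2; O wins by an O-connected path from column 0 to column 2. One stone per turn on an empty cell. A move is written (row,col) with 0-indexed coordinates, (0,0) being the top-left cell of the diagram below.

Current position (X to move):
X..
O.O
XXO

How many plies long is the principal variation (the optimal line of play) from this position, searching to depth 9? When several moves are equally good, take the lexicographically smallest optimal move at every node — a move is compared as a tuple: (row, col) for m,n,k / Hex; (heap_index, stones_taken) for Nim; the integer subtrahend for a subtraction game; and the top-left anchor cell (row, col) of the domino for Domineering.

PV length from [X../O.O/XXO]: 3 plies

[X../O.O/XXO] X move#1: (0,1):-1/XX./O.O/XXO, (0,2):-1/X.X/O.O/XXO, (1,1):+1/X../OXO/XXO*
[X../OXO/XXO] O move#2: (0,1):-1/XO./OXO/XXO*, (0,2):-1/X.O/OXO/XXO
[XO./OXO/XXO] X move#3: (0,2):+1/XOX/OXO/XXO*
[XOX/OXO/XXO] end (terminal -1, O#4); searched X../O.O/XXO to 9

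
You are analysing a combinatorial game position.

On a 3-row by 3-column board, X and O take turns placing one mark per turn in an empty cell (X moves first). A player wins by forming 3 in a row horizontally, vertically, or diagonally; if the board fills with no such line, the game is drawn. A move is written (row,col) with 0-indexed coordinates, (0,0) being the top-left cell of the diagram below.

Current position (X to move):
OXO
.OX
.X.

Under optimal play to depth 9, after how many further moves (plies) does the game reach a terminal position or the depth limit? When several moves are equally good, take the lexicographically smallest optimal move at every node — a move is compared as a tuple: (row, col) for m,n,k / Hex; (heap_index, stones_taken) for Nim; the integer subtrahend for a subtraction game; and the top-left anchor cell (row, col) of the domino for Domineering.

PV length from [OXO/.OX/.X.]: 2 plies

p1 X@[OXO/.OX/.X.]: (1,0)[OXO/XOX/.X.]-1* (2,0)[OXO/.OX/XX.]-1 (2,2)[OXO/.OX/.XX]-1
p2 O@[OXO/XOX/.X.]: (2,0)[OXO/XOX/OX.]+1* (2,2)[OXO/XOX/.XO]+1
p3 X@[OXO/XOX/OX.] terminal -1; root [OXO/.OX/.X.] d9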